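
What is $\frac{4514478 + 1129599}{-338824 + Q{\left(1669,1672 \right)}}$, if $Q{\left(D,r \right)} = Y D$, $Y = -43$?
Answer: $- \frac{5644077}{410591} \approx -13.746$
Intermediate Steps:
$Q{\left(D,r \right)} = - 43 D$
$\frac{4514478 + 1129599}{-338824 + Q{\left(1669,1672 \right)}} = \frac{4514478 + 1129599}{-338824 - 71767} = \frac{5644077}{-338824 - 71767} = \frac{5644077}{-410591} = 5644077 \left(- \frac{1}{410591}\right) = - \frac{5644077}{410591}$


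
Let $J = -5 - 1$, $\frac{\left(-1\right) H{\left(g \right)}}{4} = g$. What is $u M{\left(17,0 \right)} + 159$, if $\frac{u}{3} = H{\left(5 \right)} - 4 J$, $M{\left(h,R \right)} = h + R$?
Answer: $363$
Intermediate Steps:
$H{\left(g \right)} = - 4 g$
$J = -6$
$M{\left(h,R \right)} = R + h$
$u = 12$ ($u = 3 \left(\left(-4\right) 5 - -24\right) = 3 \left(-20 + 24\right) = 3 \cdot 4 = 12$)
$u M{\left(17,0 \right)} + 159 = 12 \left(0 + 17\right) + 159 = 12 \cdot 17 + 159 = 204 + 159 = 363$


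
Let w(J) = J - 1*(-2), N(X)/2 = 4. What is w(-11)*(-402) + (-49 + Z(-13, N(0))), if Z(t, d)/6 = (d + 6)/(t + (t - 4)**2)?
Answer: 82094/23 ≈ 3569.3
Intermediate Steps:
N(X) = 8 (N(X) = 2*4 = 8)
Z(t, d) = 6*(6 + d)/(t + (-4 + t)**2) (Z(t, d) = 6*((d + 6)/(t + (t - 4)**2)) = 6*((6 + d)/(t + (-4 + t)**2)) = 6*(6 + d)/(t + (-4 + t)**2))
w(J) = 2 + J (w(J) = J + 2 = 2 + J)
w(-11)*(-402) + (-49 + Z(-13, N(0))) = (2 - 11)*(-402) + (-49 + 6*(6 + 8)/(-13 + (-4 - 13)**2)) = -9*(-402) + (-49 + 6*14/(-13 + (-17)**2)) = 3618 + (-49 + 6*14/(-13 + 289)) = 3618 + (-49 + 6*14/276) = 3618 + (-49 + 6*(1/276)*14) = 3618 + (-49 + 7/23) = 3618 - 1120/23 = 82094/23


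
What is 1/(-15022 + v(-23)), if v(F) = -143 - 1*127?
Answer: -1/15292 ≈ -6.5394e-5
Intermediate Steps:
v(F) = -270 (v(F) = -143 - 127 = -270)
1/(-15022 + v(-23)) = 1/(-15022 - 270) = 1/(-15292) = -1/15292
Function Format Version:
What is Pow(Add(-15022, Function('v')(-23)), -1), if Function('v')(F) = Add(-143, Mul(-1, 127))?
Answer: Rational(-1, 15292) ≈ -6.5394e-5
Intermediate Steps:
Function('v')(F) = -270 (Function('v')(F) = Add(-143, -127) = -270)
Pow(Add(-15022, Function('v')(-23)), -1) = Pow(Add(-15022, -270), -1) = Pow(-15292, -1) = Rational(-1, 15292)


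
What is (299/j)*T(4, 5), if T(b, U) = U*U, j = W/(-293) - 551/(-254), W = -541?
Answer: 42792650/22989 ≈ 1861.4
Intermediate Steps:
j = 298857/74422 (j = -541/(-293) - 551/(-254) = -541*(-1/293) - 551*(-1/254) = 541/293 + 551/254 = 298857/74422 ≈ 4.0157)
T(b, U) = U²
(299/j)*T(4, 5) = (299/(298857/74422))*5² = (299*(74422/298857))*25 = (1711706/22989)*25 = 42792650/22989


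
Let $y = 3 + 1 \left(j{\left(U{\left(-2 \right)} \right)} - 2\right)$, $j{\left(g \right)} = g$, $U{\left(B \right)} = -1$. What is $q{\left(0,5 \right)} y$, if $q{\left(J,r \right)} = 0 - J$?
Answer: $0$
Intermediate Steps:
$q{\left(J,r \right)} = - J$
$y = 0$ ($y = 3 + 1 \left(-1 - 2\right) = 3 + 1 \left(-3\right) = 3 - 3 = 0$)
$q{\left(0,5 \right)} y = \left(-1\right) 0 \cdot 0 = 0 \cdot 0 = 0$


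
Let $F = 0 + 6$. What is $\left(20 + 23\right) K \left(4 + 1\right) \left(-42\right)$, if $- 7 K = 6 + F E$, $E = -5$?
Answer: $-30960$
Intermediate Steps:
$F = 6$
$K = \frac{24}{7}$ ($K = - \frac{6 + 6 \left(-5\right)}{7} = - \frac{6 - 30}{7} = \left(- \frac{1}{7}\right) \left(-24\right) = \frac{24}{7} \approx 3.4286$)
$\left(20 + 23\right) K \left(4 + 1\right) \left(-42\right) = \left(20 + 23\right) \frac{24 \left(4 + 1\right)}{7} \left(-42\right) = 43 \cdot \frac{24}{7} \cdot 5 \left(-42\right) = 43 \cdot \frac{120}{7} \left(-42\right) = \frac{5160}{7} \left(-42\right) = -30960$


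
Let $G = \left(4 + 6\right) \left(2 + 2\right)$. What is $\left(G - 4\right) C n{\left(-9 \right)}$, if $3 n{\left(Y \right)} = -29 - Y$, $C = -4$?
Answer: $960$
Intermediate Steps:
$n{\left(Y \right)} = - \frac{29}{3} - \frac{Y}{3}$ ($n{\left(Y \right)} = \frac{-29 - Y}{3} = - \frac{29}{3} - \frac{Y}{3}$)
$G = 40$ ($G = 10 \cdot 4 = 40$)
$\left(G - 4\right) C n{\left(-9 \right)} = \left(40 - 4\right) \left(-4\right) \left(- \frac{29}{3} - -3\right) = 36 \left(-4\right) \left(- \frac{29}{3} + 3\right) = \left(-144\right) \left(- \frac{20}{3}\right) = 960$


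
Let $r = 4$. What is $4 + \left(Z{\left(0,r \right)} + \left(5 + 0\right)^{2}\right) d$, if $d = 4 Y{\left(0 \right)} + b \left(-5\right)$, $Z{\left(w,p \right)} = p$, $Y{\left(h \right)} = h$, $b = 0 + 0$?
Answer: $4$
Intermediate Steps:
$b = 0$
$d = 0$ ($d = 4 \cdot 0 + 0 \left(-5\right) = 0 + 0 = 0$)
$4 + \left(Z{\left(0,r \right)} + \left(5 + 0\right)^{2}\right) d = 4 + \left(4 + \left(5 + 0\right)^{2}\right) 0 = 4 + \left(4 + 5^{2}\right) 0 = 4 + \left(4 + 25\right) 0 = 4 + 29 \cdot 0 = 4 + 0 = 4$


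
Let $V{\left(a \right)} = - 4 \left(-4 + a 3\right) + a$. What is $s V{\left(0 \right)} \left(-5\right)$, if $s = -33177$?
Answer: $2654160$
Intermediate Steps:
$V{\left(a \right)} = 16 - 11 a$ ($V{\left(a \right)} = - 4 \left(-4 + 3 a\right) + a = \left(16 - 12 a\right) + a = 16 - 11 a$)
$s V{\left(0 \right)} \left(-5\right) = - 33177 \left(16 - 0\right) \left(-5\right) = - 33177 \left(16 + 0\right) \left(-5\right) = - 33177 \cdot 16 \left(-5\right) = \left(-33177\right) \left(-80\right) = 2654160$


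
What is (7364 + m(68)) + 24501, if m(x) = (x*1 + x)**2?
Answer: 50361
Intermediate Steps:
m(x) = 4*x**2 (m(x) = (x + x)**2 = (2*x)**2 = 4*x**2)
(7364 + m(68)) + 24501 = (7364 + 4*68**2) + 24501 = (7364 + 4*4624) + 24501 = (7364 + 18496) + 24501 = 25860 + 24501 = 50361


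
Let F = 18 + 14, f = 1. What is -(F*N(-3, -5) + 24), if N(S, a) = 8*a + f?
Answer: 1224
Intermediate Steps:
N(S, a) = 1 + 8*a (N(S, a) = 8*a + 1 = 1 + 8*a)
F = 32
-(F*N(-3, -5) + 24) = -(32*(1 + 8*(-5)) + 24) = -(32*(1 - 40) + 24) = -(32*(-39) + 24) = -(-1248 + 24) = -1*(-1224) = 1224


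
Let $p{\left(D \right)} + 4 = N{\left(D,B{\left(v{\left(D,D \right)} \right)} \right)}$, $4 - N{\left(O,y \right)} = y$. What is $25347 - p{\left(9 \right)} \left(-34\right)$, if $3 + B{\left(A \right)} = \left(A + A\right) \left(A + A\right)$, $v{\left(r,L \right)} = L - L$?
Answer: $25449$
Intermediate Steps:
$v{\left(r,L \right)} = 0$
$B{\left(A \right)} = -3 + 4 A^{2}$ ($B{\left(A \right)} = -3 + \left(A + A\right) \left(A + A\right) = -3 + 2 A 2 A = -3 + 4 A^{2}$)
$N{\left(O,y \right)} = 4 - y$
$p{\left(D \right)} = 3$ ($p{\left(D \right)} = -4 + \left(4 - \left(-3 + 4 \cdot 0^{2}\right)\right) = -4 + \left(4 - \left(-3 + 4 \cdot 0\right)\right) = -4 + \left(4 - \left(-3 + 0\right)\right) = -4 + \left(4 - -3\right) = -4 + \left(4 + 3\right) = -4 + 7 = 3$)
$25347 - p{\left(9 \right)} \left(-34\right) = 25347 - 3 \left(-34\right) = 25347 - -102 = 25347 + 102 = 25449$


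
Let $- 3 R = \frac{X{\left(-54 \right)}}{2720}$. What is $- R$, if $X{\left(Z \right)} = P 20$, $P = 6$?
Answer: $\frac{1}{68} \approx 0.014706$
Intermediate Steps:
$X{\left(Z \right)} = 120$ ($X{\left(Z \right)} = 6 \cdot 20 = 120$)
$R = - \frac{1}{68}$ ($R = - \frac{120 \cdot \frac{1}{2720}}{3} = \left(- \frac{1}{3}\right) \frac{3}{68} = - \frac{1}{68} \approx -0.014706$)
$- R = \left(-1\right) \left(- \frac{1}{68}\right) = \frac{1}{68}$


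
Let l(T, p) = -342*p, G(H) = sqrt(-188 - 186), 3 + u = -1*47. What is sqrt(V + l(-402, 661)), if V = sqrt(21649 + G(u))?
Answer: sqrt(-226062 + sqrt(21649 + I*sqrt(374))) ≈ 0.e-4 + 475.31*I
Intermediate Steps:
u = -50 (u = -3 - 1*47 = -3 - 47 = -50)
G(H) = I*sqrt(374) (G(H) = sqrt(-374) = I*sqrt(374))
V = sqrt(21649 + I*sqrt(374)) ≈ 147.14 + 0.0657*I
sqrt(V + l(-402, 661)) = sqrt(sqrt(21649 + I*sqrt(374)) - 342*661) = sqrt(sqrt(21649 + I*sqrt(374)) - 226062) = sqrt(-226062 + sqrt(21649 + I*sqrt(374)))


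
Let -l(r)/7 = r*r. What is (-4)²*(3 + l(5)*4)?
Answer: -11152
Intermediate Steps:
l(r) = -7*r² (l(r) = -7*r*r = -7*r²)
(-4)²*(3 + l(5)*4) = (-4)²*(3 - 7*5²*4) = 16*(3 - 7*25*4) = 16*(3 - 175*4) = 16*(3 - 700) = 16*(-697) = -11152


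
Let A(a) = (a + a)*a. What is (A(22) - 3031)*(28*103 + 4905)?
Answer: -16068707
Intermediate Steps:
A(a) = 2*a² (A(a) = (2*a)*a = 2*a²)
(A(22) - 3031)*(28*103 + 4905) = (2*22² - 3031)*(28*103 + 4905) = (2*484 - 3031)*(2884 + 4905) = (968 - 3031)*7789 = -2063*7789 = -16068707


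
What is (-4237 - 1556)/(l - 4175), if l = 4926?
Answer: -5793/751 ≈ -7.7137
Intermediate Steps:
(-4237 - 1556)/(l - 4175) = (-4237 - 1556)/(4926 - 4175) = -5793/751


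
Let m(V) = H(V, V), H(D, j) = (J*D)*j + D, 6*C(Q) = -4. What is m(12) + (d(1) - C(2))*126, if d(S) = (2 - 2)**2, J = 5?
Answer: 816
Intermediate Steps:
C(Q) = -2/3 (C(Q) = (1/6)*(-4) = -2/3)
d(S) = 0 (d(S) = 0**2 = 0)
H(D, j) = D + 5*D*j (H(D, j) = (5*D)*j + D = 5*D*j + D = D + 5*D*j)
m(V) = V*(1 + 5*V)
m(12) + (d(1) - C(2))*126 = 12*(1 + 5*12) + (0 - 1*(-2/3))*126 = 12*(1 + 60) + (0 + 2/3)*126 = 12*61 + (2/3)*126 = 732 + 84 = 816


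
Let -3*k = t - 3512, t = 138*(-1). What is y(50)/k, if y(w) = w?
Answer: 3/73 ≈ 0.041096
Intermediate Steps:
t = -138
k = 3650/3 (k = -(-138 - 3512)/3 = -1/3*(-3650) = 3650/3 ≈ 1216.7)
y(50)/k = 50/(3650/3) = 50*(3/3650) = 3/73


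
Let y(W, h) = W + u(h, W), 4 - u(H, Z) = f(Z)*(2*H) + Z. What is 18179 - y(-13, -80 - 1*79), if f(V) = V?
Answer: 22309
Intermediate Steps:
u(H, Z) = 4 - Z - 2*H*Z (u(H, Z) = 4 - (Z*(2*H) + Z) = 4 - (2*H*Z + Z) = 4 - (Z + 2*H*Z) = 4 + (-Z - 2*H*Z) = 4 - Z - 2*H*Z)
y(W, h) = 4 - 2*W*h (y(W, h) = W + (4 - W - 2*h*W) = W + (4 - W - 2*W*h) = 4 - 2*W*h)
18179 - y(-13, -80 - 1*79) = 18179 - (4 - 2*(-13)*(-80 - 1*79)) = 18179 - (4 - 2*(-13)*(-80 - 79)) = 18179 - (4 - 2*(-13)*(-159)) = 18179 - (4 - 4134) = 18179 - 1*(-4130) = 18179 + 4130 = 22309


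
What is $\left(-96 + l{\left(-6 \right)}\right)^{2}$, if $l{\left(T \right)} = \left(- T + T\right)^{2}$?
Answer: $9216$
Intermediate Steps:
$l{\left(T \right)} = 0$ ($l{\left(T \right)} = 0^{2} = 0$)
$\left(-96 + l{\left(-6 \right)}\right)^{2} = \left(-96 + 0\right)^{2} = \left(-96\right)^{2} = 9216$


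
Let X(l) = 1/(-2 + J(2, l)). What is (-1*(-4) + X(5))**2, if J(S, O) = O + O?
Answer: 1089/64 ≈ 17.016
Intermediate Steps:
J(S, O) = 2*O
X(l) = 1/(-2 + 2*l)
(-1*(-4) + X(5))**2 = (-1*(-4) + 1/(2*(-1 + 5)))**2 = (4 + (1/2)/4)**2 = (4 + (1/2)*(1/4))**2 = (4 + 1/8)**2 = (33/8)**2 = 1089/64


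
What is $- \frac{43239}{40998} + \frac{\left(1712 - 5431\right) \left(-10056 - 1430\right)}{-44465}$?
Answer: $- \frac{584403661089}{607658690} \approx -961.73$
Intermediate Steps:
$- \frac{43239}{40998} + \frac{\left(1712 - 5431\right) \left(-10056 - 1430\right)}{-44465} = \left(-43239\right) \frac{1}{40998} + \left(-3719\right) \left(-11486\right) \left(- \frac{1}{44465}\right) = - \frac{14413}{13666} + 42716434 \left(- \frac{1}{44465}\right) = - \frac{14413}{13666} - \frac{42716434}{44465} = - \frac{584403661089}{607658690}$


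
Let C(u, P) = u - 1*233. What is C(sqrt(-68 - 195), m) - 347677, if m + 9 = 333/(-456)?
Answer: -347910 + I*sqrt(263) ≈ -3.4791e+5 + 16.217*I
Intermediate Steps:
m = -1479/152 (m = -9 + 333/(-456) = -9 + 333*(-1/456) = -9 - 111/152 = -1479/152 ≈ -9.7303)
C(u, P) = -233 + u (C(u, P) = u - 233 = -233 + u)
C(sqrt(-68 - 195), m) - 347677 = (-233 + sqrt(-68 - 195)) - 347677 = (-233 + sqrt(-263)) - 347677 = (-233 + I*sqrt(263)) - 347677 = -347910 + I*sqrt(263)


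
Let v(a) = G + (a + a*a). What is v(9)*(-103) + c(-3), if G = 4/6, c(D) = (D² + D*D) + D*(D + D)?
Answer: -27908/3 ≈ -9302.7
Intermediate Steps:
c(D) = 4*D² (c(D) = (D² + D²) + D*(2*D) = 2*D² + 2*D² = 4*D²)
G = ⅔ (G = 4*(⅙) = ⅔ ≈ 0.66667)
v(a) = ⅔ + a + a² (v(a) = ⅔ + (a + a*a) = ⅔ + (a + a²) = ⅔ + a + a²)
v(9)*(-103) + c(-3) = (⅔ + 9 + 9²)*(-103) + 4*(-3)² = (⅔ + 9 + 81)*(-103) + 4*9 = (272/3)*(-103) + 36 = -28016/3 + 36 = -27908/3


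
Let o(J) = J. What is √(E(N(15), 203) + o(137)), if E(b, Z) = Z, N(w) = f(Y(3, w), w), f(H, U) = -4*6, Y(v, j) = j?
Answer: 2*√85 ≈ 18.439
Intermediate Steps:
f(H, U) = -24
N(w) = -24
√(E(N(15), 203) + o(137)) = √(203 + 137) = √340 = 2*√85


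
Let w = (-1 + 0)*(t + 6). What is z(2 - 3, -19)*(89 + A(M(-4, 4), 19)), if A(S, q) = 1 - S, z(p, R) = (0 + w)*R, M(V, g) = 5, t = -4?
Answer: 3230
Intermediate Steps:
w = -2 (w = (-1 + 0)*(-4 + 6) = -1*2 = -2)
z(p, R) = -2*R (z(p, R) = (0 - 2)*R = -2*R)
z(2 - 3, -19)*(89 + A(M(-4, 4), 19)) = (-2*(-19))*(89 + (1 - 1*5)) = 38*(89 + (1 - 5)) = 38*(89 - 4) = 38*85 = 3230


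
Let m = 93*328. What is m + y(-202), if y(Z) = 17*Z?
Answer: 27070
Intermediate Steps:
m = 30504
m + y(-202) = 30504 + 17*(-202) = 30504 - 3434 = 27070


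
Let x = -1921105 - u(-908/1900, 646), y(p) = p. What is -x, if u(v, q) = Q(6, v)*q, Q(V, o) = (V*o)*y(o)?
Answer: 22823633791/11875 ≈ 1.9220e+6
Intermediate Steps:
Q(V, o) = V*o² (Q(V, o) = (V*o)*o = V*o²)
u(v, q) = 6*q*v² (u(v, q) = (6*v²)*q = 6*q*v²)
x = -22823633791/11875 (x = -1921105 - 6*646*(-908/1900)² = -1921105 - 6*646*(-908*1/1900)² = -1921105 - 6*646*(-227/475)² = -1921105 - 6*646*51529/225625 = -1921105 - 1*10511916/11875 = -1921105 - 10511916/11875 = -22823633791/11875 ≈ -1.9220e+6)
-x = -1*(-22823633791/11875) = 22823633791/11875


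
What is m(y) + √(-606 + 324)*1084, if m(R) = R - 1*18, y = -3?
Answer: -21 + 1084*I*√282 ≈ -21.0 + 18203.0*I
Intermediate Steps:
m(R) = -18 + R (m(R) = R - 18 = -18 + R)
m(y) + √(-606 + 324)*1084 = (-18 - 3) + √(-606 + 324)*1084 = -21 + √(-282)*1084 = -21 + (I*√282)*1084 = -21 + 1084*I*√282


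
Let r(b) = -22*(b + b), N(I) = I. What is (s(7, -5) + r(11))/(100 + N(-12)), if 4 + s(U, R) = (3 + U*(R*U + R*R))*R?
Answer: -153/88 ≈ -1.7386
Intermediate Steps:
s(U, R) = -4 + R*(3 + U*(R² + R*U)) (s(U, R) = -4 + (3 + U*(R*U + R*R))*R = -4 + (3 + U*(R*U + R²))*R = -4 + (3 + U*(R² + R*U))*R = -4 + R*(3 + U*(R² + R*U)))
r(b) = -44*b
(s(7, -5) + r(11))/(100 + N(-12)) = ((-4 + 3*(-5) + 7*(-5)³ + (-5)²*7²) - 44*11)/(100 - 12) = ((-4 - 15 + 7*(-125) + 25*49) - 484)/88 = ((-4 - 15 - 875 + 1225) - 484)*(1/88) = (331 - 484)*(1/88) = -153*1/88 = -153/88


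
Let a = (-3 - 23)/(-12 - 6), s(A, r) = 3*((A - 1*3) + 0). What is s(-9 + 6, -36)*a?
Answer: -26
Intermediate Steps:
s(A, r) = -9 + 3*A (s(A, r) = 3*((A - 3) + 0) = 3*((-3 + A) + 0) = 3*(-3 + A) = -9 + 3*A)
a = 13/9 (a = -26/(-18) = -26*(-1/18) = 13/9 ≈ 1.4444)
s(-9 + 6, -36)*a = (-9 + 3*(-9 + 6))*(13/9) = (-9 + 3*(-3))*(13/9) = (-9 - 9)*(13/9) = -18*13/9 = -26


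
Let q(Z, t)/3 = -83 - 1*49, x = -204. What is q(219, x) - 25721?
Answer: -26117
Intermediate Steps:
q(Z, t) = -396 (q(Z, t) = 3*(-83 - 1*49) = 3*(-83 - 49) = 3*(-132) = -396)
q(219, x) - 25721 = -396 - 25721 = -26117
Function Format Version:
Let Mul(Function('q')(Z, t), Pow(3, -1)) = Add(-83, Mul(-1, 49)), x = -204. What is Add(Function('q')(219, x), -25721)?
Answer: -26117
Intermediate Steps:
Function('q')(Z, t) = -396 (Function('q')(Z, t) = Mul(3, Add(-83, Mul(-1, 49))) = Mul(3, Add(-83, -49)) = Mul(3, -132) = -396)
Add(Function('q')(219, x), -25721) = Add(-396, -25721) = -26117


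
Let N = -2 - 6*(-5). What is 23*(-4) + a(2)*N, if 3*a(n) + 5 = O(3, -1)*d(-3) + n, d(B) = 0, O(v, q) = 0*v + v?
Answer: -120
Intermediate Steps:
O(v, q) = v (O(v, q) = 0 + v = v)
a(n) = -5/3 + n/3 (a(n) = -5/3 + (3*0 + n)/3 = -5/3 + (0 + n)/3 = -5/3 + n/3)
N = 28 (N = -2 - 2*(-15) = -2 + 30 = 28)
23*(-4) + a(2)*N = 23*(-4) + (-5/3 + (⅓)*2)*28 = -92 + (-5/3 + ⅔)*28 = -92 - 1*28 = -92 - 28 = -120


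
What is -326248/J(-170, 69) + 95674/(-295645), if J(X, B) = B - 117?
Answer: 12056124701/1773870 ≈ 6796.5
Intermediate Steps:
J(X, B) = -117 + B
-326248/J(-170, 69) + 95674/(-295645) = -326248/(-117 + 69) + 95674/(-295645) = -326248/(-48) + 95674*(-1/295645) = -326248*(-1/48) - 95674/295645 = 40781/6 - 95674/295645 = 12056124701/1773870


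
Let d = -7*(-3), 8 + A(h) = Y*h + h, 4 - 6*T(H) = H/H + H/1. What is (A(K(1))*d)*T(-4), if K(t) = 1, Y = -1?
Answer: -196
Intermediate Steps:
T(H) = ½ - H/6 (T(H) = ⅔ - (H/H + H/1)/6 = ⅔ - (1 + H*1)/6 = ⅔ - (1 + H)/6 = ⅔ + (-⅙ - H/6) = ½ - H/6)
A(h) = -8 (A(h) = -8 + (-h + h) = -8 + 0 = -8)
d = 21
(A(K(1))*d)*T(-4) = (-8*21)*(½ - ⅙*(-4)) = -168*(½ + ⅔) = -168*7/6 = -196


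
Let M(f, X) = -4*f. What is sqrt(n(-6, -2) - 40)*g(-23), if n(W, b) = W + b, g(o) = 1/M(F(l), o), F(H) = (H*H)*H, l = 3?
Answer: -I*sqrt(3)/27 ≈ -0.06415*I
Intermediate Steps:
F(H) = H**3 (F(H) = H**2*H = H**3)
g(o) = -1/108 (g(o) = 1/(-4*3**3) = 1/(-4*27) = 1/(-108) = -1/108)
sqrt(n(-6, -2) - 40)*g(-23) = sqrt((-6 - 2) - 40)*(-1/108) = sqrt(-8 - 40)*(-1/108) = sqrt(-48)*(-1/108) = (4*I*sqrt(3))*(-1/108) = -I*sqrt(3)/27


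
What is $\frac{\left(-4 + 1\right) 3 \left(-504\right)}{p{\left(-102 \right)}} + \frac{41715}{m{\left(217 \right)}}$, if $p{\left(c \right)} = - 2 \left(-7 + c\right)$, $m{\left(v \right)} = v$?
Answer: $\frac{5039091}{23653} \approx 213.04$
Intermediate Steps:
$p{\left(c \right)} = 14 - 2 c$
$\frac{\left(-4 + 1\right) 3 \left(-504\right)}{p{\left(-102 \right)}} + \frac{41715}{m{\left(217 \right)}} = \frac{\left(-4 + 1\right) 3 \left(-504\right)}{14 - -204} + \frac{41715}{217} = \frac{\left(-3\right) 3 \left(-504\right)}{14 + 204} + 41715 \cdot \frac{1}{217} = \frac{\left(-9\right) \left(-504\right)}{218} + \frac{41715}{217} = 4536 \cdot \frac{1}{218} + \frac{41715}{217} = \frac{2268}{109} + \frac{41715}{217} = \frac{5039091}{23653}$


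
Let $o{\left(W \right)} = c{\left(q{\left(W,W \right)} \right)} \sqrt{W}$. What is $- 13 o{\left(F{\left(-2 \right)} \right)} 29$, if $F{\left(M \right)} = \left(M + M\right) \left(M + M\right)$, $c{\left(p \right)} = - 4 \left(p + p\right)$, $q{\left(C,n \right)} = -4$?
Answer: $-48256$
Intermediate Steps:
$c{\left(p \right)} = - 8 p$ ($c{\left(p \right)} = - 4 \cdot 2 p = - 8 p$)
$F{\left(M \right)} = 4 M^{2}$ ($F{\left(M \right)} = 2 M 2 M = 4 M^{2}$)
$o{\left(W \right)} = 32 \sqrt{W}$ ($o{\left(W \right)} = \left(-8\right) \left(-4\right) \sqrt{W} = 32 \sqrt{W}$)
$- 13 o{\left(F{\left(-2 \right)} \right)} 29 = - 13 \cdot 32 \sqrt{4 \left(-2\right)^{2}} \cdot 29 = - 13 \cdot 32 \sqrt{4 \cdot 4} \cdot 29 = - 13 \cdot 32 \sqrt{16} \cdot 29 = - 13 \cdot 32 \cdot 4 \cdot 29 = \left(-13\right) 128 \cdot 29 = \left(-1664\right) 29 = -48256$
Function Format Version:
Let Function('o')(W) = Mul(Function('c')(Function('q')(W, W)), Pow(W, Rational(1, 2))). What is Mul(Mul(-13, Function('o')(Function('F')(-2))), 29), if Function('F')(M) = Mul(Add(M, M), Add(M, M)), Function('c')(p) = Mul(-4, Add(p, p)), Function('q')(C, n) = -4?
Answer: -48256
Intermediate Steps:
Function('c')(p) = Mul(-8, p) (Function('c')(p) = Mul(-4, Mul(2, p)) = Mul(-8, p))
Function('F')(M) = Mul(4, Pow(M, 2)) (Function('F')(M) = Mul(Mul(2, M), Mul(2, M)) = Mul(4, Pow(M, 2)))
Function('o')(W) = Mul(32, Pow(W, Rational(1, 2))) (Function('o')(W) = Mul(Mul(-8, -4), Pow(W, Rational(1, 2))) = Mul(32, Pow(W, Rational(1, 2))))
Mul(Mul(-13, Function('o')(Function('F')(-2))), 29) = Mul(Mul(-13, Mul(32, Pow(Mul(4, Pow(-2, 2)), Rational(1, 2)))), 29) = Mul(Mul(-13, Mul(32, Pow(Mul(4, 4), Rational(1, 2)))), 29) = Mul(Mul(-13, Mul(32, Pow(16, Rational(1, 2)))), 29) = Mul(Mul(-13, Mul(32, 4)), 29) = Mul(Mul(-13, 128), 29) = Mul(-1664, 29) = -48256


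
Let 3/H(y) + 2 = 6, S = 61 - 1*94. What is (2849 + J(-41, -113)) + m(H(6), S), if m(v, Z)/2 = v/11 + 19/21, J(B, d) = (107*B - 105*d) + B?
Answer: 4753031/462 ≈ 10288.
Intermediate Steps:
S = -33 (S = 61 - 94 = -33)
H(y) = ¾ (H(y) = 3/(-2 + 6) = 3/4 = 3*(¼) = ¾)
J(B, d) = -105*d + 108*B (J(B, d) = (-105*d + 107*B) + B = -105*d + 108*B)
m(v, Z) = 38/21 + 2*v/11 (m(v, Z) = 2*(v/11 + 19/21) = 2*(19/21 + v/11) = 38/21 + 2*v/11)
(2849 + J(-41, -113)) + m(H(6), S) = (2849 + (-105*(-113) + 108*(-41))) + (38/21 + (2/11)*(¾)) = (2849 + (11865 - 4428)) + (38/21 + 3/22) = (2849 + 7437) + 899/462 = 10286 + 899/462 = 4753031/462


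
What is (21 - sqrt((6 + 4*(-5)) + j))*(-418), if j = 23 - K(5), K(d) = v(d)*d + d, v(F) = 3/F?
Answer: -8360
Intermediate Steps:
K(d) = 3 + d (K(d) = (3/d)*d + d = 3 + d)
j = 15 (j = 23 - (3 + 5) = 23 - 1*8 = 23 - 8 = 15)
(21 - sqrt((6 + 4*(-5)) + j))*(-418) = (21 - sqrt((6 + 4*(-5)) + 15))*(-418) = (21 - sqrt((6 - 20) + 15))*(-418) = (21 - sqrt(-14 + 15))*(-418) = (21 - sqrt(1))*(-418) = (21 - 1*1)*(-418) = (21 - 1)*(-418) = 20*(-418) = -8360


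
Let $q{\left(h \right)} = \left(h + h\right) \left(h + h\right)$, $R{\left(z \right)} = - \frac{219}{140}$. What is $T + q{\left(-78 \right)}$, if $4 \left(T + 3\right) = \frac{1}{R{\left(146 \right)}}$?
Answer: $\frac{5328892}{219} \approx 24333.0$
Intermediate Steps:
$R{\left(z \right)} = - \frac{219}{140}$ ($R{\left(z \right)} = \left(-219\right) \frac{1}{140} = - \frac{219}{140}$)
$q{\left(h \right)} = 4 h^{2}$ ($q{\left(h \right)} = 2 h 2 h = 4 h^{2}$)
$T = - \frac{692}{219}$ ($T = -3 + \frac{1}{4 \left(- \frac{219}{140}\right)} = -3 + \frac{1}{4} \left(- \frac{140}{219}\right) = -3 - \frac{35}{219} = - \frac{692}{219} \approx -3.1598$)
$T + q{\left(-78 \right)} = - \frac{692}{219} + 4 \left(-78\right)^{2} = - \frac{692}{219} + 4 \cdot 6084 = - \frac{692}{219} + 24336 = \frac{5328892}{219}$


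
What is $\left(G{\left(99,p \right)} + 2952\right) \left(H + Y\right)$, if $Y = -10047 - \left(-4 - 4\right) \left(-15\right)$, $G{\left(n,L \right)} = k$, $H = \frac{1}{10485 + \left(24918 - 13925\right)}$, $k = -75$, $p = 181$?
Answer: $- \frac{628241355525}{21478} \approx -2.925 \cdot 10^{7}$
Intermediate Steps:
$H = \frac{1}{21478}$ ($H = \frac{1}{10485 + \left(24918 - 13925\right)} = \frac{1}{10485 + 10993} = \frac{1}{21478} \approx 4.6559 \cdot 10^{-5}$)
$G{\left(n,L \right)} = -75$
$Y = -10167$ ($Y = -10047 - \left(-8\right) \left(-15\right) = -10047 - 120 = -10167$)
$\left(G{\left(99,p \right)} + 2952\right) \left(H + Y\right) = \left(-75 + 2952\right) \left(\frac{1}{21478} - 10167\right) = 2877 \left(- \frac{218366825}{21478}\right) = - \frac{628241355525}{21478}$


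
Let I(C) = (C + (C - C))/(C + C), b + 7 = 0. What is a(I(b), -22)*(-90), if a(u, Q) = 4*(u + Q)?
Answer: 7740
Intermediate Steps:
b = -7 (b = -7 + 0 = -7)
I(C) = ½ (I(C) = (C + 0)/((2*C)) = C*(1/(2*C)) = ½)
a(u, Q) = 4*Q + 4*u (a(u, Q) = 4*(Q + u) = 4*Q + 4*u)
a(I(b), -22)*(-90) = (4*(-22) + 4*(½))*(-90) = (-88 + 2)*(-90) = -86*(-90) = 7740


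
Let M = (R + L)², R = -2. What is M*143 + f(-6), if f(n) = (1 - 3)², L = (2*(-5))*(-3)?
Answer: 112116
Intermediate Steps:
L = 30 (L = -10*(-3) = 30)
M = 784 (M = (-2 + 30)² = 28² = 784)
f(n) = 4 (f(n) = (-2)² = 4)
M*143 + f(-6) = 784*143 + 4 = 112112 + 4 = 112116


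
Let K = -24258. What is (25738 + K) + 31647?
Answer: 33127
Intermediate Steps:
(25738 + K) + 31647 = (25738 - 24258) + 31647 = 1480 + 31647 = 33127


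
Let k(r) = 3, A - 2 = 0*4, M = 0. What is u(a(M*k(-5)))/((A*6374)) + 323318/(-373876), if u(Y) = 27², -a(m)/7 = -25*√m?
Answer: -962275565/1191542812 ≈ -0.80759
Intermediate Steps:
A = 2 (A = 2 + 0*4 = 2 + 0 = 2)
a(m) = 175*√m (a(m) = -(-175)*√m = 175*√m)
u(Y) = 729
u(a(M*k(-5)))/((A*6374)) + 323318/(-373876) = 729/((2*6374)) + 323318/(-373876) = 729/12748 + 323318*(-1/373876) = 729*(1/12748) - 161659/186938 = 729/12748 - 161659/186938 = -962275565/1191542812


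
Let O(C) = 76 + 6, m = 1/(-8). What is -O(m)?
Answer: -82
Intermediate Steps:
m = -⅛ ≈ -0.12500
O(C) = 82
-O(m) = -1*82 = -82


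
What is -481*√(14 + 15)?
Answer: -481*√29 ≈ -2590.3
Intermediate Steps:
-481*√(14 + 15) = -481*√29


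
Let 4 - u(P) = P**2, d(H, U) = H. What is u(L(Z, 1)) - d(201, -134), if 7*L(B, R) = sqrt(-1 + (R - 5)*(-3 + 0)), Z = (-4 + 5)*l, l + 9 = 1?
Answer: -9664/49 ≈ -197.22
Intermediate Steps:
l = -8 (l = -9 + 1 = -8)
Z = -8 (Z = (-4 + 5)*(-8) = 1*(-8) = -8)
L(B, R) = sqrt(14 - 3*R)/7 (L(B, R) = sqrt(-1 + (R - 5)*(-3 + 0))/7 = sqrt(-1 + (-5 + R)*(-3))/7 = sqrt(-1 + (15 - 3*R))/7 = sqrt(14 - 3*R)/7)
u(P) = 4 - P**2
u(L(Z, 1)) - d(201, -134) = (4 - (sqrt(14 - 3*1)/7)**2) - 1*201 = (4 - (sqrt(14 - 3)/7)**2) - 201 = (4 - (sqrt(11)/7)**2) - 201 = (4 - 1*11/49) - 201 = (4 - 11/49) - 201 = 185/49 - 201 = -9664/49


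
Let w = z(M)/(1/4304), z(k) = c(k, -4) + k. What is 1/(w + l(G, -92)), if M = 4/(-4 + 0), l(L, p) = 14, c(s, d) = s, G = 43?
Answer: -1/8594 ≈ -0.00011636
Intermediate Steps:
M = -1 (M = 4/(-4) = -1/4*4 = -1)
z(k) = 2*k (z(k) = k + k = 2*k)
w = -8608 (w = (2*(-1))/(1/4304) = -2/1/4304 = -2*4304 = -8608)
1/(w + l(G, -92)) = 1/(-8608 + 14) = 1/(-8594) = -1/8594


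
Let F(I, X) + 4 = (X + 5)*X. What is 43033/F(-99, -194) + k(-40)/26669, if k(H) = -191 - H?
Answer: 49657005/42510386 ≈ 1.1681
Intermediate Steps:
F(I, X) = -4 + X*(5 + X) (F(I, X) = -4 + (X + 5)*X = -4 + (5 + X)*X = -4 + X*(5 + X))
43033/F(-99, -194) + k(-40)/26669 = 43033/(-4 + (-194)**2 + 5*(-194)) + (-191 - 1*(-40))/26669 = 43033/(-4 + 37636 - 970) + (-191 + 40)*(1/26669) = 43033/36662 - 151*1/26669 = 43033*(1/36662) - 151/26669 = 1871/1594 - 151/26669 = 49657005/42510386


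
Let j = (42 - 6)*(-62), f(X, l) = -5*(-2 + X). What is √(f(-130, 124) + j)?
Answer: 2*I*√393 ≈ 39.648*I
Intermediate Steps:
f(X, l) = 10 - 5*X
j = -2232 (j = 36*(-62) = -2232)
√(f(-130, 124) + j) = √((10 - 5*(-130)) - 2232) = √((10 + 650) - 2232) = √(660 - 2232) = √(-1572) = 2*I*√393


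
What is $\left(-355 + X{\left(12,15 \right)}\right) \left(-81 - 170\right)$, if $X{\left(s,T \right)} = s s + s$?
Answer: $49949$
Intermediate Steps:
$X{\left(s,T \right)} = s + s^{2}$ ($X{\left(s,T \right)} = s^{2} + s = s + s^{2}$)
$\left(-355 + X{\left(12,15 \right)}\right) \left(-81 - 170\right) = \left(-355 + 12 \left(1 + 12\right)\right) \left(-81 - 170\right) = \left(-355 + 12 \cdot 13\right) \left(-251\right) = \left(-355 + 156\right) \left(-251\right) = \left(-199\right) \left(-251\right) = 49949$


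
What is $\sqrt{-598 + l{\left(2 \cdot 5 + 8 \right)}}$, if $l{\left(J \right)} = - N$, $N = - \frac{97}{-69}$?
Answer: $\frac{i \sqrt{2853771}}{69} \approx 24.483 i$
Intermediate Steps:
$N = \frac{97}{69}$ ($N = \left(-97\right) \left(- \frac{1}{69}\right) = \frac{97}{69} \approx 1.4058$)
$l{\left(J \right)} = - \frac{97}{69}$ ($l{\left(J \right)} = \left(-1\right) \frac{97}{69} = - \frac{97}{69}$)
$\sqrt{-598 + l{\left(2 \cdot 5 + 8 \right)}} = \sqrt{-598 - \frac{97}{69}} = \sqrt{- \frac{41359}{69}} = \frac{i \sqrt{2853771}}{69}$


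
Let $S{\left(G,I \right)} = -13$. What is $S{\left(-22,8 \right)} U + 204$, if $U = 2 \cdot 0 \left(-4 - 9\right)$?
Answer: $204$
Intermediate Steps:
$U = 0$ ($U = 0 \left(-13\right) = 0$)
$S{\left(-22,8 \right)} U + 204 = \left(-13\right) 0 + 204 = 0 + 204 = 204$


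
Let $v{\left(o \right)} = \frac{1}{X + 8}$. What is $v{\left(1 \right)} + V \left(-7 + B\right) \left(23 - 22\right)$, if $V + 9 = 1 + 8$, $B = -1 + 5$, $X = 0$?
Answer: $\frac{1}{8} \approx 0.125$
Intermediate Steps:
$v{\left(o \right)} = \frac{1}{8}$ ($v{\left(o \right)} = \frac{1}{0 + 8} = \frac{1}{8}$)
$B = 4$
$V = 0$ ($V = -9 + \left(1 + 8\right) = -9 + 9 = 0$)
$v{\left(1 \right)} + V \left(-7 + B\right) \left(23 - 22\right) = \frac{1}{8} + 0 \left(-7 + 4\right) \left(23 - 22\right) = \frac{1}{8} + 0 \left(\left(-3\right) 1\right) = \frac{1}{8} + 0 \left(-3\right) = \frac{1}{8} + 0 = \frac{1}{8}$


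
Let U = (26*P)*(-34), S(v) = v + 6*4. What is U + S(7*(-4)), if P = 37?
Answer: -32712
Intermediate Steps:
S(v) = 24 + v (S(v) = v + 24 = 24 + v)
U = -32708 (U = (26*37)*(-34) = 962*(-34) = -32708)
U + S(7*(-4)) = -32708 + (24 + 7*(-4)) = -32708 + (24 - 28) = -32708 - 4 = -32712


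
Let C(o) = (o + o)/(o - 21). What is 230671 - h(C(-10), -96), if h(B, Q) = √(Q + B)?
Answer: 230671 - 2*I*√22909/31 ≈ 2.3067e+5 - 9.765*I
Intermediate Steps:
C(o) = 2*o/(-21 + o) (C(o) = (2*o)/(-21 + o) = 2*o/(-21 + o))
h(B, Q) = √(B + Q)
230671 - h(C(-10), -96) = 230671 - √(2*(-10)/(-21 - 10) - 96) = 230671 - √(2*(-10)/(-31) - 96) = 230671 - √(2*(-10)*(-1/31) - 96) = 230671 - √(20/31 - 96) = 230671 - √(-2956/31) = 230671 - 2*I*√22909/31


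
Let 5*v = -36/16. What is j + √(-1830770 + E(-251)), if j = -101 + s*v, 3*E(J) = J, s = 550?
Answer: -697/2 + I*√16477683/3 ≈ -348.5 + 1353.1*I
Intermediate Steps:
v = -9/20 (v = (-36/16)/5 = (-36*1/16)/5 = (⅕)*(-9/4) = -9/20 ≈ -0.45000)
E(J) = J/3
j = -697/2 (j = -101 + 550*(-9/20) = -101 - 495/2 = -697/2 ≈ -348.50)
j + √(-1830770 + E(-251)) = -697/2 + √(-1830770 + (⅓)*(-251)) = -697/2 + √(-1830770 - 251/3) = -697/2 + √(-5492561/3) = -697/2 + I*√16477683/3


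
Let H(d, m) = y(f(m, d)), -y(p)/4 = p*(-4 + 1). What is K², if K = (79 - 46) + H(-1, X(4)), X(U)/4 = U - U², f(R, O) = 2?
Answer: 3249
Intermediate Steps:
X(U) = -4*U² + 4*U (X(U) = 4*(U - U²) = -4*U² + 4*U)
y(p) = 12*p (y(p) = -4*p*(-4 + 1) = -4*p*(-3) = -(-12)*p = 12*p)
H(d, m) = 24 (H(d, m) = 12*2 = 24)
K = 57 (K = (79 - 46) + 24 = 33 + 24 = 57)
K² = 57² = 3249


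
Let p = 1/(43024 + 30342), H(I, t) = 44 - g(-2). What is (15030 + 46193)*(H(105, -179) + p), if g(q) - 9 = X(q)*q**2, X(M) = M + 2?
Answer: 157209092853/73366 ≈ 2.1428e+6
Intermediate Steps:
X(M) = 2 + M
g(q) = 9 + q**2*(2 + q) (g(q) = 9 + (2 + q)*q**2 = 9 + q**2*(2 + q))
H(I, t) = 35 (H(I, t) = 44 - (9 + (-2)**2*(2 - 2)) = 44 - (9 + 4*0) = 44 - (9 + 0) = 44 - 1*9 = 44 - 9 = 35)
p = 1/73366 ≈ 1.3630e-5
(15030 + 46193)*(H(105, -179) + p) = (15030 + 46193)*(35 + 1/73366) = 61223*(2567811/73366) = 157209092853/73366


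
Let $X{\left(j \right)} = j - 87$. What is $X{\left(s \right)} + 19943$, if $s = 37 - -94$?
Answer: $19987$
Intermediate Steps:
$s = 131$ ($s = 37 + 94 = 131$)
$X{\left(j \right)} = -87 + j$ ($X{\left(j \right)} = j - 87 = -87 + j$)
$X{\left(s \right)} + 19943 = \left(-87 + 131\right) + 19943 = 44 + 19943 = 19987$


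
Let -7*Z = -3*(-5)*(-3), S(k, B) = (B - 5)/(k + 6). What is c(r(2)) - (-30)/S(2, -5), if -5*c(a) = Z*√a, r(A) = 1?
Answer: -177/7 ≈ -25.286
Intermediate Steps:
S(k, B) = (-5 + B)/(6 + k)
Z = 45/7 (Z = -(-3*(-5))*(-3)/7 = -15*(-3)/7 = -⅐*(-45) = 45/7 ≈ 6.4286)
c(a) = -9*√a/7
c(r(2)) - (-30)/S(2, -5) = -9*√1/7 - (-30)/((-5 - 5)/(6 + 2)) = -9/7*1 - (-30)/(-10/8) = -9/7 - (-30)/((⅛)*(-10)) = -9/7 - (-30)/(-5/4) = -9/7 - (-30)*(-4)/5 = -9/7 - 6*4 = -9/7 - 24 = -177/7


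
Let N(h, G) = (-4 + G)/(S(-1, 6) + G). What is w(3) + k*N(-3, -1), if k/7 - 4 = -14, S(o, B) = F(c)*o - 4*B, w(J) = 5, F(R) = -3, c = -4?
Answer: -120/11 ≈ -10.909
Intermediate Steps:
S(o, B) = -4*B - 3*o (S(o, B) = -3*o - 4*B = -4*B - 3*o)
k = -70 (k = 28 + 7*(-14) = 28 - 98 = -70)
N(h, G) = (-4 + G)/(-21 + G) (N(h, G) = (-4 + G)/((-4*6 - 3*(-1)) + G) = (-4 + G)/((-24 + 3) + G) = (-4 + G)/(-21 + G))
w(3) + k*N(-3, -1) = 5 - 70*(-4 - 1)/(-21 - 1) = 5 - 70*(-5)/(-22) = 5 - (-35)*(-5)/11 = 5 - 70*5/22 = 5 - 175/11 = -120/11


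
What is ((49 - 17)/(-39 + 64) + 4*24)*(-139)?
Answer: -338048/25 ≈ -13522.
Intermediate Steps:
((49 - 17)/(-39 + 64) + 4*24)*(-139) = (32/25 + 96)*(-139) = (2432/25)*(-139) = -338048/25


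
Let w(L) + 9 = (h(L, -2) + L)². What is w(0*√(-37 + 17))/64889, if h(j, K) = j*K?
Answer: -9/64889 ≈ -0.00013870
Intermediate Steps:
h(j, K) = K*j
w(L) = -9 + L² (w(L) = -9 + (-2*L + L)² = -9 + (-L)² = -9 + L²)
w(0*√(-37 + 17))/64889 = (-9 + (0*√(-37 + 17))²)/64889 = (-9 + (0*√(-20))²)*(1/64889) = (-9 + (0*(2*I*√5))²)*(1/64889) = (-9 + 0²)*(1/64889) = (-9 + 0)*(1/64889) = -9*1/64889 = -9/64889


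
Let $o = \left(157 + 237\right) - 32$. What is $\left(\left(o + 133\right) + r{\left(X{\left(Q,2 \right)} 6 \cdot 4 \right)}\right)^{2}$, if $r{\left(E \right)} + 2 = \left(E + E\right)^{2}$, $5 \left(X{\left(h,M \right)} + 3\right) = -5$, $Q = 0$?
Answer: $1395545449$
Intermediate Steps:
$X{\left(h,M \right)} = -4$ ($X{\left(h,M \right)} = -3 + \frac{1}{5} \left(-5\right) = -3 - 1 = -4$)
$o = 362$ ($o = 394 - 32 = 362$)
$r{\left(E \right)} = -2 + 4 E^{2}$ ($r{\left(E \right)} = -2 + \left(E + E\right)^{2} = -2 + \left(2 E\right)^{2} = -2 + 4 E^{2}$)
$\left(\left(o + 133\right) + r{\left(X{\left(Q,2 \right)} 6 \cdot 4 \right)}\right)^{2} = \left(\left(362 + 133\right) - \left(2 - 4 \left(\left(-4\right) 6 \cdot 4\right)^{2}\right)\right)^{2} = \left(495 - \left(2 - 4 \left(\left(-24\right) 4\right)^{2}\right)\right)^{2} = \left(495 - \left(2 - 4 \left(-96\right)^{2}\right)\right)^{2} = \left(495 + \left(-2 + 4 \cdot 9216\right)\right)^{2} = \left(495 + \left(-2 + 36864\right)\right)^{2} = \left(495 + 36862\right)^{2} = 37357^{2} = 1395545449$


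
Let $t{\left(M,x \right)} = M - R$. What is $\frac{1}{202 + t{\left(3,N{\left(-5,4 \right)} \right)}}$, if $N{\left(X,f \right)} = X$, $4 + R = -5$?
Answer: $\frac{1}{214} \approx 0.0046729$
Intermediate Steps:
$R = -9$ ($R = -4 - 5 = -9$)
$t{\left(M,x \right)} = 9 + M$ ($t{\left(M,x \right)} = M - -9 = M + 9 = 9 + M$)
$\frac{1}{202 + t{\left(3,N{\left(-5,4 \right)} \right)}} = \frac{1}{202 + \left(9 + 3\right)} = \frac{1}{202 + 12} = \frac{1}{214}$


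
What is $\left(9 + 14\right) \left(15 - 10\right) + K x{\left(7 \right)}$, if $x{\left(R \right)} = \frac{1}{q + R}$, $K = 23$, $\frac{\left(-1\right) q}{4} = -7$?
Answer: $\frac{4048}{35} \approx 115.66$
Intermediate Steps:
$q = 28$ ($q = \left(-4\right) \left(-7\right) = 28$)
$x{\left(R \right)} = \frac{1}{28 + R}$
$\left(9 + 14\right) \left(15 - 10\right) + K x{\left(7 \right)} = \left(9 + 14\right) \left(15 - 10\right) + \frac{23}{28 + 7} = 23 \cdot 5 + \frac{23}{35} = 115 + 23 \cdot \frac{1}{35} = 115 + \frac{23}{35} = \frac{4048}{35}$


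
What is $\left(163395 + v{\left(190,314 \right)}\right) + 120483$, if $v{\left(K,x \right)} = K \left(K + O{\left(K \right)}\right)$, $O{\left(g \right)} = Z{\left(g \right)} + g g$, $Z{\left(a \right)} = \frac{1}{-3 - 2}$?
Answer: $7178940$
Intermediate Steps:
$Z{\left(a \right)} = - \frac{1}{5}$ ($Z{\left(a \right)} = \frac{1}{-5} = - \frac{1}{5}$)
$O{\left(g \right)} = - \frac{1}{5} + g^{2}$ ($O{\left(g \right)} = - \frac{1}{5} + g g = - \frac{1}{5} + g^{2}$)
$v{\left(K,x \right)} = K \left(- \frac{1}{5} + K + K^{2}\right)$ ($v{\left(K,x \right)} = K \left(K + \left(- \frac{1}{5} + K^{2}\right)\right) = K \left(- \frac{1}{5} + K + K^{2}\right)$)
$\left(163395 + v{\left(190,314 \right)}\right) + 120483 = \left(163395 + 190 \left(- \frac{1}{5} + 190 + 190^{2}\right)\right) + 120483 = \left(163395 + 190 \left(- \frac{1}{5} + 190 + 36100\right)\right) + 120483 = \left(163395 + 190 \cdot \frac{181449}{5}\right) + 120483 = \left(163395 + 6895062\right) + 120483 = 7058457 + 120483 = 7178940$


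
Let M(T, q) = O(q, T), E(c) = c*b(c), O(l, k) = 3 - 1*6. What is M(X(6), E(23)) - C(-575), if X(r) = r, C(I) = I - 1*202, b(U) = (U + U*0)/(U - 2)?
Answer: 774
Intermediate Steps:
b(U) = U/(-2 + U) (b(U) = (U + 0)/(-2 + U) = U/(-2 + U))
O(l, k) = -3 (O(l, k) = 3 - 6 = -3)
C(I) = -202 + I (C(I) = I - 202 = -202 + I)
E(c) = c²/(-2 + c) (E(c) = c*(c/(-2 + c)) = c²/(-2 + c))
M(T, q) = -3
M(X(6), E(23)) - C(-575) = -3 - (-202 - 575) = -3 - 1*(-777) = -3 + 777 = 774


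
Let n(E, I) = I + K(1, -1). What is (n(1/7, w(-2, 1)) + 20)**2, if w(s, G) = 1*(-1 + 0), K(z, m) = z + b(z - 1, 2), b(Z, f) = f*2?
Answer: 576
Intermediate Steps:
b(Z, f) = 2*f
K(z, m) = 4 + z (K(z, m) = z + 2*2 = z + 4 = 4 + z)
w(s, G) = -1 (w(s, G) = 1*(-1) = -1)
n(E, I) = 5 + I (n(E, I) = I + (4 + 1) = I + 5 = 5 + I)
(n(1/7, w(-2, 1)) + 20)**2 = ((5 - 1) + 20)**2 = (4 + 20)**2 = 24**2 = 576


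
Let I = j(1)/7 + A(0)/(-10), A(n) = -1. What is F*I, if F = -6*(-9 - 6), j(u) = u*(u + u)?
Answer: 243/7 ≈ 34.714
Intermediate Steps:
j(u) = 2*u² (j(u) = u*(2*u) = 2*u²)
F = 90 (F = -6*(-15) = 90)
I = 27/70 (I = (2*1²)/7 - 1/(-10) = (2*1)*(⅐) - 1*(-⅒) = 2*(⅐) + ⅒ = 2/7 + ⅒ = 27/70 ≈ 0.38571)
F*I = 90*(27/70) = 243/7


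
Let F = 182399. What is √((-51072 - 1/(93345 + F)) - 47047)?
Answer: I*√466278373904658/68936 ≈ 313.24*I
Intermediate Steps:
√((-51072 - 1/(93345 + F)) - 47047) = √((-51072 - 1/(93345 + 182399)) - 47047) = √((-51072 - 1/275744) - 47047) = √(-14082797569/275744 - 47047) = √(-27055725537/275744) = I*√466278373904658/68936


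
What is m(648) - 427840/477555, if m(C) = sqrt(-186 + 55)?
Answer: -85568/95511 + I*sqrt(131) ≈ -0.8959 + 11.446*I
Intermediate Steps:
m(C) = I*sqrt(131) (m(C) = sqrt(-131) = I*sqrt(131))
m(648) - 427840/477555 = I*sqrt(131) - 427840/477555 = I*sqrt(131) - 1*85568/95511 = I*sqrt(131) - 85568/95511 = -85568/95511 + I*sqrt(131)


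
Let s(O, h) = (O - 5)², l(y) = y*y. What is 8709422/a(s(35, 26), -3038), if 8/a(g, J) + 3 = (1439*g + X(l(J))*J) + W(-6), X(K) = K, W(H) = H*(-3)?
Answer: -122096323410321227/4 ≈ -3.0524e+16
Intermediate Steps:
l(y) = y²
W(H) = -3*H
s(O, h) = (-5 + O)²
a(g, J) = 8/(15 + J³ + 1439*g) (a(g, J) = 8/(-3 + ((1439*g + J²*J) - 3*(-6))) = 8/(-3 + ((1439*g + J³) + 18)) = 8/(-3 + ((J³ + 1439*g) + 18)) = 8/(-3 + (18 + J³ + 1439*g)) = 8/(15 + J³ + 1439*g))
8709422/a(s(35, 26), -3038) = 8709422/((8/(15 + (-3038)³ + 1439*(-5 + 35)²))) = 8709422/((8/(15 - 28039050872 + 1439*30²))) = 8709422/((8/(15 - 28039050872 + 1439*900))) = 8709422/((8/(15 - 28039050872 + 1295100))) = 8709422/((8/(-28037755757))) = 8709422/((8*(-1/28037755757))) = 8709422/(-8/28037755757) = 8709422*(-28037755757/8) = -122096323410321227/4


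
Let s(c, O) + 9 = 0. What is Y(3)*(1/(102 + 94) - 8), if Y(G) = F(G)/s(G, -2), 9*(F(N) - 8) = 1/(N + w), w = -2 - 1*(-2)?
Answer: 48577/6804 ≈ 7.1395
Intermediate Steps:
w = 0 (w = -2 + 2 = 0)
s(c, O) = -9 (s(c, O) = -9 + 0 = -9)
F(N) = 8 + 1/(9*N) (F(N) = 8 + 1/(9*(N + 0)) = 8 + 1/(9*N))
Y(G) = -8/9 - 1/(81*G) (Y(G) = (8 + 1/(9*G))/(-9) = (8 + 1/(9*G))*(-⅑) = -8/9 - 1/(81*G))
Y(3)*(1/(102 + 94) - 8) = ((1/81)*(-1 - 72*3)/3)*(1/(102 + 94) - 8) = ((1/81)*(⅓)*(-1 - 216))*(1/196 - 8) = ((1/81)*(⅓)*(-217))*(1/196 - 8) = -217/243*(-1567/196) = 48577/6804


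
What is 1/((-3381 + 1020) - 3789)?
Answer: -1/6150 ≈ -0.00016260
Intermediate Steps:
1/((-3381 + 1020) - 3789) = 1/(-2361 - 3789) = 1/(-6150) = -1/6150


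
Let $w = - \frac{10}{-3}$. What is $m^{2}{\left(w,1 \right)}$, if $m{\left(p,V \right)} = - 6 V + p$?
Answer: $\frac{64}{9} \approx 7.1111$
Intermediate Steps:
$w = \frac{10}{3}$ ($w = \left(-10\right) \left(- \frac{1}{3}\right) = \frac{10}{3} \approx 3.3333$)
$m{\left(p,V \right)} = p - 6 V$
$m^{2}{\left(w,1 \right)} = \left(\frac{10}{3} - 6\right)^{2} = \left(- \frac{8}{3}\right)^{2} = \frac{64}{9}$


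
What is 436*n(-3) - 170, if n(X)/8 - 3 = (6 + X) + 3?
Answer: 31222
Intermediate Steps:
n(X) = 96 + 8*X (n(X) = 24 + 8*((6 + X) + 3) = 24 + 8*(9 + X) = 24 + (72 + 8*X) = 96 + 8*X)
436*n(-3) - 170 = 436*(96 + 8*(-3)) - 170 = 436*(96 - 24) - 170 = 436*72 - 170 = 31392 - 170 = 31222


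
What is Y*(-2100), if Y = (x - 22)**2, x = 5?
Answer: -606900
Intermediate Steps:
Y = 289 (Y = (5 - 22)**2 = (-17)**2 = 289)
Y*(-2100) = 289*(-2100) = -606900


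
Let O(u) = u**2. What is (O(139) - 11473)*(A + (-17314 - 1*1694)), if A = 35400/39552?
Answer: -30728558529/206 ≈ -1.4917e+8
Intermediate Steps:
A = 1475/1648 (A = 35400*(1/39552) = 1475/1648 ≈ 0.89502)
(O(139) - 11473)*(A + (-17314 - 1*1694)) = (139**2 - 11473)*(1475/1648 + (-17314 - 1*1694)) = (19321 - 11473)*(1475/1648 + (-17314 - 1694)) = 7848*(1475/1648 - 19008) = 7848*(-31323709/1648) = -30728558529/206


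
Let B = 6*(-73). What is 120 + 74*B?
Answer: -32292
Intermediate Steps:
B = -438
120 + 74*B = 120 + 74*(-438) = 120 - 32412 = -32292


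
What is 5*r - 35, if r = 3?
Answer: -20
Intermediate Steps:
5*r - 35 = 5*3 - 35 = 15 - 35 = -20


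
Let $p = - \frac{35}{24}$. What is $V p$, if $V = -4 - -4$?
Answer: $0$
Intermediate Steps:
$p = - \frac{35}{24}$ ($p = \left(-35\right) \frac{1}{24} = - \frac{35}{24} \approx -1.4583$)
$V = 0$ ($V = -4 + 4 = 0$)
$V p = 0 \left(- \frac{35}{24}\right) = 0$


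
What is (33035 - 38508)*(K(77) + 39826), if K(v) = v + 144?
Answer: -219177231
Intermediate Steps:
K(v) = 144 + v
(33035 - 38508)*(K(77) + 39826) = (33035 - 38508)*((144 + 77) + 39826) = -5473*(221 + 39826) = -5473*40047 = -219177231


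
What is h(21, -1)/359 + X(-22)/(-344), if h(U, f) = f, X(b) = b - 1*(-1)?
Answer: 7195/123496 ≈ 0.058261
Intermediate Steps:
X(b) = 1 + b (X(b) = b + 1 = 1 + b)
h(21, -1)/359 + X(-22)/(-344) = -1/359 + (1 - 22)/(-344) = -1*1/359 - 21*(-1/344) = -1/359 + 21/344 = 7195/123496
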